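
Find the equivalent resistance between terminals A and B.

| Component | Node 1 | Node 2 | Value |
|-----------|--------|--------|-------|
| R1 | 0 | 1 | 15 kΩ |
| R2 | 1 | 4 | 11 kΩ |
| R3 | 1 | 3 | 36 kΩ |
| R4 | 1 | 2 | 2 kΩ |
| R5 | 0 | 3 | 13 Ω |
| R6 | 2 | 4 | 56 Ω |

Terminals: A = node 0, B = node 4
Reduce the network between node 0 (A) and node 4 (B) by series/parallel combination:
  Rs1 = R4 + R6 (series, joined only at node 2) = 2000 + 56 = 2056 Ω
  Rp1 = R2 ‖ Rs1 (parallel, both between nodes 1 and 4) = 1/(1/11000 + 1/2056) = 1732 Ω
  Rs2 = R5 + R3 (series, joined only at node 3) = 13 + 36000 = 36010 Ω
  Rp2 = R1 ‖ Rs2 (parallel, both between nodes 0 and 1) = 1/(1/15000 + 1/36010) = 10590 Ω
  Rs3 = Rp1 + Rp2 (series, joined only at node 1) = 1732 + 10590 = 12320 Ω
R_eq = 12.32 kΩ

Final answer: 12.32 kΩ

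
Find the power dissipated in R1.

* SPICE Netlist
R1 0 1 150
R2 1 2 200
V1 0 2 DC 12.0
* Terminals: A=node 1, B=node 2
Nodal analysis, taking node 2 as the 0 V reference.
Source V1 fixes V_0 = 12 V.
KCL at each unknown node (sum of currents leaving = 0; resistances in Ω):
  Node 1: (V_1 - 12)/150 + (V_1 - 0)/200 = 0
Collecting terms: 0.01167 × V_1 = 0.08  =>  V_1 = 6.857 V
I_R1 = (V_0 - V_1)/R1 = (12 - 6.857)/150 = 0.03429 A
P_R1 = I_R1² × R1 = (0.03429)² × 150 = 0.1763 W

Final answer: 0.1763 W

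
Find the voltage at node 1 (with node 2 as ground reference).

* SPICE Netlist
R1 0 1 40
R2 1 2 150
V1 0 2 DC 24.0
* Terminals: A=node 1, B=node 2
Nodal analysis, taking node 2 as the 0 V reference.
Source V1 fixes V_0 = 24 V.
KCL at each unknown node (sum of currents leaving = 0; resistances in Ω):
  Node 1: (V_1 - 24)/40 + (V_1 - 0)/150 = 0
Collecting terms: 0.03167 × V_1 = 0.6  =>  V_1 = 18.95 V
The requested potential is V_1 = 18.95 V.

Final answer: V_1 = 18.95 V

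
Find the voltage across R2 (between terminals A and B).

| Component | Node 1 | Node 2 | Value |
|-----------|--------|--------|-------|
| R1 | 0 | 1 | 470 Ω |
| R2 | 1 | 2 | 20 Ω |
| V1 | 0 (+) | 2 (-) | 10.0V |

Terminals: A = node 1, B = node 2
R1 and R2 are in series across V1 (node 0 → node 1 → node 2), and the output A–B is taken across R2, so this is a voltage divider.
Series current: I = V1/(R1 + R2) = 10/(470 + 20) = 10/490 = 0.02041 A
V_R2 = I × R2 = V1 × R2/(R1 + R2) = 10 × 20/490 = 0.4082 V

Final answer: 0.4082 V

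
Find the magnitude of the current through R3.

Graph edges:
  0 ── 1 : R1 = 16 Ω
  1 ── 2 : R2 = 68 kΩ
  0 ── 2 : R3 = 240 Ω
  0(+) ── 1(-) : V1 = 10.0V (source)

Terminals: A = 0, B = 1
Nodal analysis, taking node 1 as the 0 V reference.
Source V1 fixes V_0 = 10 V.
KCL at each unknown node (sum of currents leaving = 0; resistances in Ω):
  Node 2: (V_2 - 0)/68000 + (V_2 - 10)/240 = 0
Collecting terms: 0.004181 × V_2 = 0.04167  =>  V_2 = 9.965 V
I_R3 = (V_0 - V_2)/R3 = (10 - 9.965)/240 = 0.0001465 A
|I_R3| = 0.0001465 A

Final answer: |I_R3| = 0.0001465 A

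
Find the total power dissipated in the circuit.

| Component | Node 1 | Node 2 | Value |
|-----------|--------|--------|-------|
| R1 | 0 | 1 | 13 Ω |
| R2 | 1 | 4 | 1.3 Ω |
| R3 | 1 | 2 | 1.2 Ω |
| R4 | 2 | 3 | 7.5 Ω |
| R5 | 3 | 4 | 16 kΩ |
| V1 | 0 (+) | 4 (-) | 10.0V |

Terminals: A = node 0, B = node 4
Nodal analysis, taking node 4 as the 0 V reference.
Source V1 fixes V_0 = 10 V.
KCL at each unknown node (sum of currents leaving = 0; resistances in Ω):
  Node 1: (V_1 - 10)/13 + (V_1 - 0)/1.3 + (V_1 - V_2)/1.2 = 0
  Node 2: (V_2 - V_1)/1.2 + (V_2 - V_3)/7.5 = 0
  Node 3: (V_3 - V_2)/7.5 + (V_3 - 0)/16000 = 0
Collecting terms (coefficients in siemens):
  1.679·V_1 - 0.8333·V_2 = 0.7692
  0.9667·V_2 - 0.8333·V_1 - 0.1333·V_3 = 0
  0.1334·V_3 - 0.1333·V_2 = 0
Solving these 3 simultaneous equations (Gaussian elimination) gives:
  V_1 = 0.909 V, V_2 = 0.909 V, V_3 = 0.9085 V
Power in each resistor, P = (ΔV)²/R:
  P_R1 = (10 - 0.909)²/13 = 6.357 W
  P_R2 = (0.909 - 0)²/1.3 = 0.6356 W
  P_R3 = (0.909 - 0.909)²/1.2 = 0.000000003869 W
  P_R4 = (0.909 - 0.9085)²/7.5 = 0.00000002418 W
  P_R5 = (0.9085 - 0)²/16000 = 0.00005159 W
P_total = P_R1 + P_R2 + P_R3 + P_R4 + P_R5 = 6.993 W

Final answer: 6.993 W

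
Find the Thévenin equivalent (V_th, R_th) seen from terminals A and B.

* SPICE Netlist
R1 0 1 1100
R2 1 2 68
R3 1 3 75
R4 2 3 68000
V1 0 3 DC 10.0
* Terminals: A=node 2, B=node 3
Step 1 — V_th is the open-circuit voltage V_A - V_B (nothing connected across the terminals).
Nodal analysis, taking node 3 as the 0 V reference.
Source V1 fixes V_0 = 10 V.
KCL at each unknown node (sum of currents leaving = 0; resistances in Ω):
  Node 1: (V_1 - 10)/1100 + (V_1 - V_2)/68 + (V_1 - 0)/75 = 0
  Node 2: (V_2 - V_1)/68 + (V_2 - 0)/68000 = 0
Collecting terms (coefficients in siemens):
  0.02895·V_1 - 0.01471·V_2 = 0.009091
  0.01472·V_2 - 0.01471·V_1 = 0
Determinant D = (0.02895)(0.01472) - (-0.01471)(-0.01471) = 0.0002099
V_1 = [(0.009091)(0.01472) - (-0.01471)(0)]/D = 0.6376 V
V_2 = [(0.02895)(0) - (0.009091)(-0.01471)]/D = 0.637 V
V_th = V_2 - V_3 = 0.637 - 0 = 0.637 V
Step 2 — R_th: zero the source — replace V1 by a short circuit (node 3 merges into node 0) — and find the resistance seen between A (node 2) and B (node 0).
Reduce the network between node 2 (A) and node 0 (B) by series/parallel combination:
  Rp1 = R1 ‖ R3 (parallel, both between nodes 0 and 1) = 1/(1/1100 + 1/75) = 70.21 Ω
  Rs1 = R2 + Rp1 (series, joined only at node 1) = 68 + 70.21 = 138.2 Ω
  Rp2 = R4 ‖ Rs1 (parallel, both between nodes 0 and 2) = 1/(1/68000 + 1/138.2) = 137.9 Ω
R_th = 137.9 Ω

Final answer: V_th = 0.637 V, R_th = 137.9 Ω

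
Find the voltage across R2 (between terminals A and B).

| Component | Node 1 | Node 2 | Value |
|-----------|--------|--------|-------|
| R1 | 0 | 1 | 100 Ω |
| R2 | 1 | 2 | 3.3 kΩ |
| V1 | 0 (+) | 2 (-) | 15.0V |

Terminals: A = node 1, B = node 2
R1 and R2 are in series across V1 (node 0 → node 1 → node 2), and the output A–B is taken across R2, so this is a voltage divider.
Series current: I = V1/(R1 + R2) = 15/(100 + 3300) = 15/3400 = 0.004412 A
V_R2 = I × R2 = V1 × R2/(R1 + R2) = 15 × 3300/3400 = 14.56 V

Final answer: 14.56 V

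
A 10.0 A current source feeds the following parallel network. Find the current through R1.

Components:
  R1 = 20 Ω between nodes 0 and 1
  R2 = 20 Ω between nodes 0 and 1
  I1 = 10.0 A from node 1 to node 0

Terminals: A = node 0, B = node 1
All resistors sit directly between nodes 0 and 1, so they are in parallel and share one voltage V; the full source current 10 A splits among them.
1/R_par = 1/20 + 1/20 = 0.1 S  =>  R_par = 10 Ω
V = I × R_par = 10 × 10 = 100 V
I_R1 = V/R1 = 100/20 = 5 A

Final answer: 5 A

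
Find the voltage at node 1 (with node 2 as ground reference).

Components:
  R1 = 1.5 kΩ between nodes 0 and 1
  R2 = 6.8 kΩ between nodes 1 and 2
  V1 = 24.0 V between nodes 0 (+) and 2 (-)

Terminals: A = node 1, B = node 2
Nodal analysis, taking node 2 as the 0 V reference.
Source V1 fixes V_0 = 24 V.
KCL at each unknown node (sum of currents leaving = 0; resistances in Ω):
  Node 1: (V_1 - 24)/1500 + (V_1 - 0)/6800 = 0
Collecting terms: 0.0008137 × V_1 = 0.016  =>  V_1 = 19.66 V
The requested potential is V_1 = 19.66 V.

Final answer: V_1 = 19.66 V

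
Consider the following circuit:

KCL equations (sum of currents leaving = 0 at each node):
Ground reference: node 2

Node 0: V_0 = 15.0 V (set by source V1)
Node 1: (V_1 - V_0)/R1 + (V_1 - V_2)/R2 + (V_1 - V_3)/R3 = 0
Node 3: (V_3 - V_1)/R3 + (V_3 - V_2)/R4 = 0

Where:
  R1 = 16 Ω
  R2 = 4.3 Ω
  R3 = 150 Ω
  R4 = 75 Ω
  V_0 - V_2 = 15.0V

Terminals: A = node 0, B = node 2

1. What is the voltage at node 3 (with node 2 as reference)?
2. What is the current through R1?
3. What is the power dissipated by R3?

Nodal analysis, taking node 2 as the 0 V reference.
Source V1 fixes V_0 = 15 V.
KCL at each unknown node (sum of currents leaving = 0; resistances in Ω):
  Node 1: (V_1 - 15)/16 + (V_1 - 0)/4.3 + (V_1 - V_3)/150 = 0
  Node 3: (V_3 - V_1)/150 + (V_3 - 0)/75 = 0
Collecting terms (coefficients in siemens):
  0.3017·V_1 - 0.006667·V_3 = 0.9375
  0.02·V_3 - 0.006667·V_1 = 0
Determinant D = (0.3017)(0.02) - (-0.006667)(-0.006667) = 0.00599
V_1 = [(0.9375)(0.02) - (-0.006667)(0)]/D = 3.13 V
V_3 = [(0.3017)(0) - (0.9375)(-0.006667)]/D = 1.043 V
Part 1:
  Read off the nodal solution: V_3 = 1.043 V
Part 2:
  I_R1 = (V_0 - V_1)/R1 = (15 - 3.13)/16 = 0.7419 A
  Magnitude: I_R1 = 0.7419 A
Part 3:
  I_R3 = (V_1 - V_3)/R3 = (3.13 - 1.043)/150 = 0.01391 A
  P_R3 = I_R3² × R3 = (0.01391)² × 150 = 0.02903 W

Final answers:
1. V_3 = 1.043 V
2. I_R1 = 0.7419 A
3. P_R3 = 0.02903 W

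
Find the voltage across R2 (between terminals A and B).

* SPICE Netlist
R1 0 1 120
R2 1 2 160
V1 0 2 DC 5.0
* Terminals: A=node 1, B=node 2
R1 and R2 are in series across V1 (node 0 → node 1 → node 2), and the output A–B is taken across R2, so this is a voltage divider.
Series current: I = V1/(R1 + R2) = 5/(120 + 160) = 5/280 = 0.01786 A
V_R2 = I × R2 = V1 × R2/(R1 + R2) = 5 × 160/280 = 2.857 V

Final answer: 2.857 V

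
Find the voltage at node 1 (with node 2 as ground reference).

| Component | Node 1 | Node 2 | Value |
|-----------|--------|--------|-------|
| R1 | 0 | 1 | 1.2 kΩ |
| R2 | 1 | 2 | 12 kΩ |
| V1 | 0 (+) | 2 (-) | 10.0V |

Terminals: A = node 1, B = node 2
Nodal analysis, taking node 2 as the 0 V reference.
Source V1 fixes V_0 = 10 V.
KCL at each unknown node (sum of currents leaving = 0; resistances in Ω):
  Node 1: (V_1 - 10)/1200 + (V_1 - 0)/12000 = 0
Collecting terms: 0.0009167 × V_1 = 0.008333  =>  V_1 = 9.091 V
The requested potential is V_1 = 9.091 V.

Final answer: V_1 = 9.091 V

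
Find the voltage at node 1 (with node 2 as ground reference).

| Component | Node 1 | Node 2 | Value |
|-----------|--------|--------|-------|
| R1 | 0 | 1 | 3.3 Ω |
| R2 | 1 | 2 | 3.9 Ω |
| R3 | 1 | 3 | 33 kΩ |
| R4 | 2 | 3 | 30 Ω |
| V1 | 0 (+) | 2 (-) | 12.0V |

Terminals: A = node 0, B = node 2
Nodal analysis, taking node 2 as the 0 V reference.
Source V1 fixes V_0 = 12 V.
KCL at each unknown node (sum of currents leaving = 0; resistances in Ω):
  Node 1: (V_1 - 12)/3.3 + (V_1 - 0)/3.9 + (V_1 - V_3)/33000 = 0
  Node 3: (V_3 - V_1)/33000 + (V_3 - 0)/30 = 0
Collecting terms (coefficients in siemens):
  0.5595·V_1 - 0.0000303·V_3 = 3.636
  0.03336·V_3 - 0.0000303·V_1 = 0
Determinant D = (0.5595)(0.03336) - (-0.0000303)(-0.0000303) = 0.01867
V_1 = [(3.636)(0.03336) - (-0.0000303)(0)]/D = 6.5 V
V_3 = [(0.5595)(0) - (3.636)(-0.0000303)]/D = 0.005903 V
The requested potential is V_1 = 6.5 V.

Final answer: V_1 = 6.5 V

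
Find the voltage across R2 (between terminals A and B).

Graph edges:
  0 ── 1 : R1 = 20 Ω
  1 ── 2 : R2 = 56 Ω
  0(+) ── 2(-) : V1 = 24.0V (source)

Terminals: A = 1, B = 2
R1 and R2 are in series across V1 (node 0 → node 1 → node 2), and the output A–B is taken across R2, so this is a voltage divider.
Series current: I = V1/(R1 + R2) = 24/(20 + 56) = 24/76 = 0.3158 A
V_R2 = I × R2 = V1 × R2/(R1 + R2) = 24 × 56/76 = 17.68 V

Final answer: 17.68 V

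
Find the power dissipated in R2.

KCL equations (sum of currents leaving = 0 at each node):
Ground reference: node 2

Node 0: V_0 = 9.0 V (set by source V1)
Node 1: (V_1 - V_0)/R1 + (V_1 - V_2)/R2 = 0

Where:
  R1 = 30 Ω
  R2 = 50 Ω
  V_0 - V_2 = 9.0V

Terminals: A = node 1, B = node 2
Nodal analysis, taking node 2 as the 0 V reference.
Source V1 fixes V_0 = 9 V.
KCL at each unknown node (sum of currents leaving = 0; resistances in Ω):
  Node 1: (V_1 - 9)/30 + (V_1 - 0)/50 = 0
Collecting terms: 0.05333 × V_1 = 0.3  =>  V_1 = 5.625 V
I_R2 = (V_1 - V_2)/R2 = (5.625 - 0)/50 = 0.1125 A
P_R2 = I_R2² × R2 = (0.1125)² × 50 = 0.6328 W

Final answer: 0.6328 W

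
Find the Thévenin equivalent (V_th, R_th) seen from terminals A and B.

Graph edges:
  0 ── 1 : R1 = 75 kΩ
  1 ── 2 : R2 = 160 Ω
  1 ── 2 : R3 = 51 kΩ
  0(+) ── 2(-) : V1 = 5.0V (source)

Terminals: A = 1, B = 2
Step 1 — V_th is the open-circuit voltage V_A - V_B (nothing connected across the terminals).
Nodal analysis, taking node 2 as the 0 V reference.
Source V1 fixes V_0 = 5 V.
KCL at each unknown node (sum of currents leaving = 0; resistances in Ω):
  Node 1: (V_1 - 5)/75000 + (V_1 - 0)/160 + (V_1 - 0)/51000 = 0
Collecting terms: 0.006283 × V_1 = 0.00006667  =>  V_1 = 0.01061 V
V_th = V_1 - V_2 = 0.01061 - 0 = 0.01061 V
Step 2 — R_th: zero the source — replace V1 by a short circuit (node 2 merges into node 0) — and find the resistance seen between A (node 1) and B (node 0).
Reduce the network between node 1 (A) and node 0 (B) by series/parallel combination:
  Rp1 = R1 ‖ R2 ‖ R3 (parallel, all between nodes 0 and 1) = 1/(1/75000 + 1/160 + 1/51000) = 159.2 Ω
R_th = 159.2 Ω

Final answer: V_th = 0.01061 V, R_th = 159.2 Ω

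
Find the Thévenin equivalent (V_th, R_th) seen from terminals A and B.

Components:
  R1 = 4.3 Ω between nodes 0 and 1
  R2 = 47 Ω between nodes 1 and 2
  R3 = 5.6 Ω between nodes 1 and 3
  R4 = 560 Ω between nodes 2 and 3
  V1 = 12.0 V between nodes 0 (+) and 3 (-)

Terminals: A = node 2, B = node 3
Step 1 — V_th is the open-circuit voltage V_A - V_B (nothing connected across the terminals).
Nodal analysis, taking node 3 as the 0 V reference.
Source V1 fixes V_0 = 12 V.
KCL at each unknown node (sum of currents leaving = 0; resistances in Ω):
  Node 1: (V_1 - 12)/4.3 + (V_1 - V_2)/47 + (V_1 - 0)/5.6 = 0
  Node 2: (V_2 - V_1)/47 + (V_2 - 0)/560 = 0
Collecting terms (coefficients in siemens):
  0.4324·V_1 - 0.02128·V_2 = 2.791
  0.02306·V_2 - 0.02128·V_1 = 0
Determinant D = (0.4324)(0.02306) - (-0.02128)(-0.02128) = 0.00952
V_1 = [(2.791)(0.02306) - (-0.02128)(0)]/D = 6.761 V
V_2 = [(0.4324)(0) - (2.791)(-0.02128)]/D = 6.237 V
V_th = V_2 - V_3 = 6.237 - 0 = 6.237 V
Step 2 — R_th: zero the source — replace V1 by a short circuit (node 3 merges into node 0) — and find the resistance seen between A (node 2) and B (node 0).
Reduce the network between node 2 (A) and node 0 (B) by series/parallel combination:
  Rp1 = R1 ‖ R3 (parallel, both between nodes 0 and 1) = 1/(1/4.3 + 1/5.6) = 2.432 Ω
  Rs1 = R2 + Rp1 (series, joined only at node 1) = 47 + 2.432 = 49.43 Ω
  Rp2 = R4 ‖ Rs1 (parallel, both between nodes 0 and 2) = 1/(1/560 + 1/49.43) = 45.42 Ω
R_th = 45.42 Ω

Final answer: V_th = 6.237 V, R_th = 45.42 Ω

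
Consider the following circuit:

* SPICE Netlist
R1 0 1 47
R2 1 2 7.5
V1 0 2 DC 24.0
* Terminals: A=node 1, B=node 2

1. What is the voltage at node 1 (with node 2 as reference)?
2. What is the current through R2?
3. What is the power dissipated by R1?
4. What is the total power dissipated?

Nodal analysis, taking node 2 as the 0 V reference.
Source V1 fixes V_0 = 24 V.
KCL at each unknown node (sum of currents leaving = 0; resistances in Ω):
  Node 1: (V_1 - 24)/47 + (V_1 - 0)/7.5 = 0
Collecting terms: 0.1546 × V_1 = 0.5106  =>  V_1 = 3.303 V
Part 1:
  Read off the nodal solution: V_1 = 3.303 V
Part 2:
  I_R2 = (V_1 - V_2)/R2 = (3.303 - 0)/7.5 = 0.4404 A
  Magnitude: I_R2 = 0.4404 A
Part 3:
  I_R1 = (V_0 - V_1)/R1 = (24 - 3.303)/47 = 0.4404 A
  P_R1 = I_R1² × R1 = (0.4404)² × 47 = 9.114 W
Part 4:
  Power in each resistor, P = (ΔV)²/R:
    P_R1 = (24 - 3.303)²/47 = 9.114 W
    P_R2 = (3.303 - 0)²/7.5 = 1.454 W
  P_total = P_R1 + P_R2 = 10.57 W

Final answers:
1. V_1 = 3.303 V
2. I_R2 = 0.4404 A
3. P_R1 = 9.114 W
4. P_total = 10.57 W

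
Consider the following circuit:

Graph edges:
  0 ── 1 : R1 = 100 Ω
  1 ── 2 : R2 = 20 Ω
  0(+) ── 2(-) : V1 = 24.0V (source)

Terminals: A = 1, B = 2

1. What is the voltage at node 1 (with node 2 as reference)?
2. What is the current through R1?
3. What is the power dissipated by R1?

Nodal analysis, taking node 2 as the 0 V reference.
Source V1 fixes V_0 = 24 V.
KCL at each unknown node (sum of currents leaving = 0; resistances in Ω):
  Node 1: (V_1 - 24)/100 + (V_1 - 0)/20 = 0
Collecting terms: 0.06 × V_1 = 0.24  =>  V_1 = 4 V
Part 1:
  Read off the nodal solution: V_1 = 4 V
Part 2:
  I_R1 = (V_0 - V_1)/R1 = (24 - 4)/100 = 0.2 A
  Magnitude: I_R1 = 0.2 A
Part 3:
  I_R1 = (V_0 - V_1)/R1 = (24 - 4)/100 = 0.2 A
  P_R1 = I_R1² × R1 = (0.2)² × 100 = 4 W

Final answers:
1. V_1 = 4 V
2. I_R1 = 0.2 A
3. P_R1 = 4 W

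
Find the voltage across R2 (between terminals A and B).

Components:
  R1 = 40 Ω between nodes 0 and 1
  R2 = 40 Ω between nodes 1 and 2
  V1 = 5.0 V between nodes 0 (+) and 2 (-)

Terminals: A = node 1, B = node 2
R1 and R2 are in series across V1 (node 0 → node 1 → node 2), and the output A–B is taken across R2, so this is a voltage divider.
Series current: I = V1/(R1 + R2) = 5/(40 + 40) = 5/80 = 0.0625 A
V_R2 = I × R2 = V1 × R2/(R1 + R2) = 5 × 40/80 = 2.5 V

Final answer: 2.5 V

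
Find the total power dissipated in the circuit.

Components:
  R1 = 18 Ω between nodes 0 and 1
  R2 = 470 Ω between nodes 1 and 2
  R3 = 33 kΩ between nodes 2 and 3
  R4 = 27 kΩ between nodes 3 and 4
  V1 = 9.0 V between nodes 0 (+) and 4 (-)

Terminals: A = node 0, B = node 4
Nodal analysis, taking node 4 as the 0 V reference.
Source V1 fixes V_0 = 9 V.
KCL at each unknown node (sum of currents leaving = 0; resistances in Ω):
  Node 1: (V_1 - 9)/18 + (V_1 - V_2)/470 = 0
  Node 2: (V_2 - V_1)/470 + (V_2 - V_3)/33000 = 0
  Node 3: (V_3 - V_2)/33000 + (V_3 - 0)/27000 = 0
Collecting terms (coefficients in siemens):
  0.05768·V_1 - 0.002128·V_2 = 0.5
  0.002158·V_2 - 0.002128·V_1 - 0.0000303·V_3 = 0
  0.00006734·V_3 - 0.0000303·V_2 = 0
Solving these 3 simultaneous equations (Gaussian elimination) gives:
  V_1 = 8.997 V, V_2 = 8.927 V, V_3 = 4.017 V
Power in each resistor, P = (ΔV)²/R:
  P_R1 = (9 - 8.997)²/18 = 0.0000003985 W
  P_R2 = (8.997 - 8.927)²/470 = 0.00001041 W
  P_R3 = (8.927 - 4.017)²/33000 = 0.0007306 W
  P_R4 = (4.017 - 0)²/27000 = 0.0005977 W
P_total = P_R1 + P_R2 + P_R3 + P_R4 = 0.001339 W

Final answer: 0.001339 W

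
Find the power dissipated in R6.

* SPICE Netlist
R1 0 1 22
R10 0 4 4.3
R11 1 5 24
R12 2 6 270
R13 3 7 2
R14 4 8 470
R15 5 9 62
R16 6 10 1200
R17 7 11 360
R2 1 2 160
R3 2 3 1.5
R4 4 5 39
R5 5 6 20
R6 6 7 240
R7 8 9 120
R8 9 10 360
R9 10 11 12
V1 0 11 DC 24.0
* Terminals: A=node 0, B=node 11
Nodal analysis, taking node 11 as the 0 V reference.
Source V1 fixes V_0 = 24 V.
KCL at each unknown node (sum of currents leaving = 0; resistances in Ω):
  Node 1: (V_1 - 24)/22 + (V_1 - V_2)/160 + (V_1 - V_5)/24 = 0
  Node 2: (V_2 - V_1)/160 + (V_2 - V_3)/1.5 + (V_2 - V_6)/270 = 0
  Node 3: (V_3 - V_2)/1.5 + (V_3 - V_7)/2 = 0
  Node 4: (V_4 - V_5)/39 + (V_4 - 24)/4.3 + (V_4 - V_8)/470 = 0
  Node 5: (V_5 - V_4)/39 + (V_5 - V_6)/20 + (V_5 - V_1)/24 + (V_5 - V_9)/62 = 0
  Node 6: (V_6 - V_5)/20 + (V_6 - V_7)/240 + (V_6 - V_2)/270 + (V_6 - V_10)/1200 = 0
  Node 7: (V_7 - V_6)/240 + (V_7 - V_3)/2 + (V_7 - 0)/360 = 0
  Node 8: (V_8 - V_9)/120 + (V_8 - V_4)/470 = 0
  Node 9: (V_9 - V_8)/120 + (V_9 - V_10)/360 + (V_9 - V_5)/62 = 0
  Node 10: (V_10 - V_9)/360 + (V_10 - 0)/12 + (V_10 - V_6)/1200 = 0
Collecting terms (coefficients in siemens):
  0.09337·V_1 - 0.00625·V_2 - 0.04167·V_5 = 1.091
  0.6766·V_2 - 0.00625·V_1 - 0.6667·V_3 - 0.003704·V_6 = 0
  1.167·V_3 - 0.6667·V_2 - 0.5·V_7 = 0
  0.2603·V_4 - 0.02564·V_5 - 0.002128·V_8 = 5.581
  0.1334·V_5 - 0.04167·V_1 - 0.02564·V_4 - 0.05·V_6 - 0.01613·V_9 = 0
  0.0587·V_6 - 0.003704·V_2 - 0.05·V_5 - 0.004167·V_7 - 0.0008333·V_10 = 0
  0.5069·V_7 - 0.5·V_3 - 0.004167·V_6 = 0
  0.01046·V_8 - 0.002128·V_4 - 0.008333·V_9 = 0
  0.02724·V_9 - 0.01613·V_5 - 0.008333·V_8 - 0.002778·V_10 = 0
  0.08694·V_10 - 0.0008333·V_6 - 0.002778·V_9 = 0
Solving these 10 simultaneous equations (Gaussian elimination) gives:
  V_1 = 22.65 V, V_2 = 18.24 V, V_3 = 18.18 V, V_4 = 23.76 V
  V_5 = 21.84 V, V_6 = 21.05 V, V_7 = 18.1 V, V_8 = 20.1 V
  V_9 = 19.16 V, V_10 = 0.8141 V
I_R6 = (V_6 - V_7)/R6 = (21.05 - 18.1)/240 = 0.01228 A
P_R6 = I_R6² × R6 = (0.01228)² × 240 = 0.03619 W

Final answer: 0.03619 W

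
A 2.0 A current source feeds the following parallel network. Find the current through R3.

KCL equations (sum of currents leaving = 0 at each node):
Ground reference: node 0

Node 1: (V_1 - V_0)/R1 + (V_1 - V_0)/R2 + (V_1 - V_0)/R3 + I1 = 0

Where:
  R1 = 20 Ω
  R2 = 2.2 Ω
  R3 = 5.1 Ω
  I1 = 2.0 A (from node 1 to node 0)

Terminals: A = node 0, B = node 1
All resistors sit directly between nodes 0 and 1, so they are in parallel and share one voltage V; the full source current 2 A splits among them.
1/R_par = 1/20 + 1/2.2 + 1/5.1 = 0.7006 S  =>  R_par = 1.427 Ω
V = I × R_par = 2 × 1.427 = 2.855 V
I_R3 = V/R3 = 2.855/5.1 = 0.5597 A

Final answer: 0.5597 A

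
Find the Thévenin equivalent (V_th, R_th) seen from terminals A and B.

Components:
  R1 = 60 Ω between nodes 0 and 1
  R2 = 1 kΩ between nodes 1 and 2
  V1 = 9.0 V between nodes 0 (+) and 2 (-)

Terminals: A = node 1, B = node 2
Step 1 — V_th is the open-circuit voltage V_A - V_B (nothing connected across the terminals).
Nodal analysis, taking node 2 as the 0 V reference.
Source V1 fixes V_0 = 9 V.
KCL at each unknown node (sum of currents leaving = 0; resistances in Ω):
  Node 1: (V_1 - 9)/60 + (V_1 - 0)/1000 = 0
Collecting terms: 0.01767 × V_1 = 0.15  =>  V_1 = 8.491 V
V_th = V_1 - V_2 = 8.491 - 0 = 8.491 V
Step 2 — R_th: zero the source — replace V1 by a short circuit (node 2 merges into node 0) — and find the resistance seen between A (node 1) and B (node 0).
Reduce the network between node 1 (A) and node 0 (B) by series/parallel combination:
  Rp1 = R1 ‖ R2 (parallel, both between nodes 0 and 1) = 1/(1/60 + 1/1000) = 56.6 Ω
R_th = 56.6 Ω

Final answer: V_th = 8.491 V, R_th = 56.6 Ω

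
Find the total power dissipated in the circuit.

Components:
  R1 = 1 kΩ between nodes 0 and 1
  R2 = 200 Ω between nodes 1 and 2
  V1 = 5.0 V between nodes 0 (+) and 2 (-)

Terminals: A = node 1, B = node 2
Nodal analysis, taking node 2 as the 0 V reference.
Source V1 fixes V_0 = 5 V.
KCL at each unknown node (sum of currents leaving = 0; resistances in Ω):
  Node 1: (V_1 - 5)/1000 + (V_1 - 0)/200 = 0
Collecting terms: 0.006 × V_1 = 0.005  =>  V_1 = 0.8333 V
Power in each resistor, P = (ΔV)²/R:
  P_R1 = (5 - 0.8333)²/1000 = 0.01736 W
  P_R2 = (0.8333 - 0)²/200 = 0.003472 W
P_total = P_R1 + P_R2 = 0.02083 W

Final answer: 0.02083 W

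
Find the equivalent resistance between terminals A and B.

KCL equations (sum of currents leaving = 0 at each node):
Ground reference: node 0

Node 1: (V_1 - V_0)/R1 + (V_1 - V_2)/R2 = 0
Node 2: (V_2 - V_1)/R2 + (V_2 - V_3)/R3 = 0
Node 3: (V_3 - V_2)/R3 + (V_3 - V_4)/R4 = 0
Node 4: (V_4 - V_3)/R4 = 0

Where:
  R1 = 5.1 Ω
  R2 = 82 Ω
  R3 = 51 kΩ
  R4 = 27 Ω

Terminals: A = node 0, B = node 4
Reduce the network between node 0 (A) and node 4 (B) by series/parallel combination:
  Rs1 = R1 + R2 (series, joined only at node 1) = 5.1 + 82 = 87.1 Ω
  Rs2 = R3 + Rs1 (series, joined only at node 2) = 51000 + 87.1 = 51090 Ω
  Rs3 = R4 + Rs2 (series, joined only at node 3) = 27 + 51090 = 51110 Ω
R_eq = 51.11 kΩ

Final answer: 51.11 kΩ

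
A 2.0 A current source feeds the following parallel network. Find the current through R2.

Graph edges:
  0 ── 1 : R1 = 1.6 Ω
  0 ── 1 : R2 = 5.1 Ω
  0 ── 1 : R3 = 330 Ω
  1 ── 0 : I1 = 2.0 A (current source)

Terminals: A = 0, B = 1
All resistors sit directly between nodes 0 and 1, so they are in parallel and share one voltage V; the full source current 2 A splits among them.
1/R_par = 1/1.6 + 1/5.1 + 1/330 = 0.8241 S  =>  R_par = 1.213 Ω
V = I × R_par = 2 × 1.213 = 2.427 V
I_R2 = V/R2 = 2.427/5.1 = 0.4759 A

Final answer: 0.4759 A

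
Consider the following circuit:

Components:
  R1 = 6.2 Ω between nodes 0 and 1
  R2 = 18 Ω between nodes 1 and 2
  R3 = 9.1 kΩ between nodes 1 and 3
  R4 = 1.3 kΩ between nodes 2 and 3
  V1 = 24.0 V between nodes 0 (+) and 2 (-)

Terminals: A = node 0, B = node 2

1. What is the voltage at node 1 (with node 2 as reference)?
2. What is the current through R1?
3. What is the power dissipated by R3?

Nodal analysis, taking node 2 as the 0 V reference.
Source V1 fixes V_0 = 24 V.
KCL at each unknown node (sum of currents leaving = 0; resistances in Ω):
  Node 1: (V_1 - 24)/6.2 + (V_1 - 0)/18 + (V_1 - V_3)/9100 = 0
  Node 3: (V_3 - V_1)/9100 + (V_3 - 0)/1300 = 0
Collecting terms (coefficients in siemens):
  0.217·V_1 - 0.0001099·V_3 = 3.871
  0.0008791·V_3 - 0.0001099·V_1 = 0
Determinant D = (0.217)(0.0008791) - (-0.0001099)(-0.0001099) = 0.0001907
V_1 = [(3.871)(0.0008791) - (-0.0001099)(0)]/D = 17.84 V
V_3 = [(0.217)(0) - (3.871)(-0.0001099)]/D = 2.23 V
Part 1:
  Read off the nodal solution: V_1 = 17.84 V
Part 2:
  I_R1 = (V_0 - V_1)/R1 = (24 - 17.84)/6.2 = 0.993 A
  Magnitude: I_R1 = 0.993 A
Part 3:
  I_R3 = (V_1 - V_3)/R3 = (17.84 - 2.23)/9100 = 0.001716 A
  P_R3 = I_R3² × R3 = (0.001716)² × 9100 = 0.02679 W

Final answers:
1. V_1 = 17.84 V
2. I_R1 = 0.993 A
3. P_R3 = 0.02679 W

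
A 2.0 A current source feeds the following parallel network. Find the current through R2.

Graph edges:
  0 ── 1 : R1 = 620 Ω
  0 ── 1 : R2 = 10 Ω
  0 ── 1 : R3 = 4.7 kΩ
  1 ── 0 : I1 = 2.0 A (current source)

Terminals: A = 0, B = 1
All resistors sit directly between nodes 0 and 1, so they are in parallel and share one voltage V; the full source current 2 A splits among them.
1/R_par = 1/620 + 1/10 + 1/4700 = 0.1018 S  =>  R_par = 9.821 Ω
V = I × R_par = 2 × 9.821 = 19.64 V
I_R2 = V/R2 = 19.64/10 = 1.964 A

Final answer: 1.964 A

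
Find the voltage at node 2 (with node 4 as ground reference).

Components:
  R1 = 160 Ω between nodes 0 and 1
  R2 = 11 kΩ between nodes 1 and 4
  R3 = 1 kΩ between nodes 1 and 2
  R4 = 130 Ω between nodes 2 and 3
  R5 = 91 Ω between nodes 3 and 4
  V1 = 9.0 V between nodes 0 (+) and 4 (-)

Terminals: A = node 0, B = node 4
Nodal analysis, taking node 4 as the 0 V reference.
Source V1 fixes V_0 = 9 V.
KCL at each unknown node (sum of currents leaving = 0; resistances in Ω):
  Node 1: (V_1 - 9)/160 + (V_1 - 0)/11000 + (V_1 - V_2)/1000 = 0
  Node 2: (V_2 - V_1)/1000 + (V_2 - V_3)/130 = 0
  Node 3: (V_3 - V_2)/130 + (V_3 - 0)/91 = 0
Collecting terms (coefficients in siemens):
  0.007341·V_1 - 0.001·V_2 = 0.05625
  0.008692·V_2 - 0.001·V_1 - 0.007692·V_3 = 0
  0.01868·V_3 - 0.007692·V_2 = 0
Solving these 3 simultaneous equations (Gaussian elimination) gives:
  V_1 = 7.856 V, V_2 = 1.422 V, V_3 = 0.5855 V
The requested potential is V_2 = 1.422 V.

Final answer: V_2 = 1.422 V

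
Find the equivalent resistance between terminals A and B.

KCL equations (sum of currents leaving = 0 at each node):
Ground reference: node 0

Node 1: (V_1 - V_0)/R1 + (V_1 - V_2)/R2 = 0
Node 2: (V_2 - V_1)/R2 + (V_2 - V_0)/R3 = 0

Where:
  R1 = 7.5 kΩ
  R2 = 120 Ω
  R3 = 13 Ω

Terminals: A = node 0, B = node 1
Reduce the network between node 0 (A) and node 1 (B) by series/parallel combination:
  Rs1 = R3 + R2 (series, joined only at node 2) = 13 + 120 = 133 Ω
  Rp1 = R1 ‖ Rs1 (parallel, both between nodes 0 and 1) = 1/(1/7500 + 1/133) = 130.7 Ω
R_eq = 130.7 Ω

Final answer: 130.7 Ω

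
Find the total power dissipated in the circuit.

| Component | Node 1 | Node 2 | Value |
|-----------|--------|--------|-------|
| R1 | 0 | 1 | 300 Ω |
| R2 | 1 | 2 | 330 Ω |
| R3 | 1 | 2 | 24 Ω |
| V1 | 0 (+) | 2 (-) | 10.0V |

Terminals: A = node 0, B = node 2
Nodal analysis, taking node 2 as the 0 V reference.
Source V1 fixes V_0 = 10 V.
KCL at each unknown node (sum of currents leaving = 0; resistances in Ω):
  Node 1: (V_1 - 10)/300 + (V_1 - 0)/330 + (V_1 - 0)/24 = 0
Collecting terms: 0.04803 × V_1 = 0.03333  =>  V_1 = 0.694 V
Power in each resistor, P = (ΔV)²/R:
  P_R1 = (10 - 0.694)²/300 = 0.2887 W
  P_R2 = (0.694 - 0)²/330 = 0.00146 W
  P_R3 = (0.694 - 0)²/24 = 0.02007 W
P_total = P_R1 + P_R2 + P_R3 = 0.3102 W

Final answer: 0.3102 W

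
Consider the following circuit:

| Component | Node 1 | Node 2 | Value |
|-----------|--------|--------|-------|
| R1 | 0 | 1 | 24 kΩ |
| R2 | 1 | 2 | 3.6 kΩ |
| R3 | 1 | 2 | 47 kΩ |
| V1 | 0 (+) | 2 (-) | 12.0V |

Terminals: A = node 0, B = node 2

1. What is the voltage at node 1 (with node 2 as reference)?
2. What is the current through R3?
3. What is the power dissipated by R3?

Nodal analysis, taking node 2 as the 0 V reference.
Source V1 fixes V_0 = 12 V.
KCL at each unknown node (sum of currents leaving = 0; resistances in Ω):
  Node 1: (V_1 - 12)/24000 + (V_1 - 0)/3600 + (V_1 - 0)/47000 = 0
Collecting terms: 0.0003407 × V_1 = 0.0005  =>  V_1 = 1.467 V
Part 1:
  Read off the nodal solution: V_1 = 1.467 V
Part 2:
  I_R3 = (V_1 - V_2)/R3 = (1.467 - 0)/47000 = 0.00003122 A
  Magnitude: I_R3 = 0.00003122 A
Part 3:
  I_R3 = (V_1 - V_2)/R3 = (1.467 - 0)/47000 = 0.00003122 A
  P_R3 = I_R3² × R3 = (0.00003122)² × 47000 = 0.00004582 W

Final answers:
1. V_1 = 1.467 V
2. I_R3 = 3.122e-05 A
3. P_R3 = 4.582e-05 W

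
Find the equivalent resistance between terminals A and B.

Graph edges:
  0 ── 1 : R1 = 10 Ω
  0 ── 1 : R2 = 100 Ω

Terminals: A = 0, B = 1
Reduce the network between node 0 (A) and node 1 (B) by series/parallel combination:
  Rp1 = R1 ‖ R2 (parallel, both between nodes 0 and 1) = 1/(1/10 + 1/100) = 9.091 Ω
R_eq = 9.091 Ω

Final answer: 9.091 Ω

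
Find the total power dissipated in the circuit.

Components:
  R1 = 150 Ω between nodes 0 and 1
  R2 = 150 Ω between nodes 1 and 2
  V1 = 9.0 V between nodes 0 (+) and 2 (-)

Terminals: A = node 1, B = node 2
Nodal analysis, taking node 2 as the 0 V reference.
Source V1 fixes V_0 = 9 V.
KCL at each unknown node (sum of currents leaving = 0; resistances in Ω):
  Node 1: (V_1 - 9)/150 + (V_1 - 0)/150 = 0
Collecting terms: 0.01333 × V_1 = 0.06  =>  V_1 = 4.5 V
Power in each resistor, P = (ΔV)²/R:
  P_R1 = (9 - 4.5)²/150 = 0.135 W
  P_R2 = (4.5 - 0)²/150 = 0.135 W
P_total = P_R1 + P_R2 = 0.27 W

Final answer: 0.27 W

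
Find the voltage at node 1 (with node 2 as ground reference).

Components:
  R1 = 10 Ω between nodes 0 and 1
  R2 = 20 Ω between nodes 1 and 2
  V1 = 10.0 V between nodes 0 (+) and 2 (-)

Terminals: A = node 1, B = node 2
Nodal analysis, taking node 2 as the 0 V reference.
Source V1 fixes V_0 = 10 V.
KCL at each unknown node (sum of currents leaving = 0; resistances in Ω):
  Node 1: (V_1 - 10)/10 + (V_1 - 0)/20 = 0
Collecting terms: 0.15 × V_1 = 1  =>  V_1 = 6.667 V
The requested potential is V_1 = 6.667 V.

Final answer: V_1 = 6.667 V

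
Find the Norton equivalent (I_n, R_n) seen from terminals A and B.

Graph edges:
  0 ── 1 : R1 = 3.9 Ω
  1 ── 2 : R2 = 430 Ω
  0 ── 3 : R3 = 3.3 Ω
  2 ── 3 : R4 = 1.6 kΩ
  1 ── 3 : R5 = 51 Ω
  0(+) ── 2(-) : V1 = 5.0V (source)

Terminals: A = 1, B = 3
Find the Thévenin equivalent first; then I_n = V_th/R_th and R_n = R_th.
Step 1 — V_th is the open-circuit voltage V_A - V_B (nothing connected across the terminals).
Nodal analysis, taking node 2 as the 0 V reference.
Source V1 fixes V_0 = 5 V.
KCL at each unknown node (sum of currents leaving = 0; resistances in Ω):
  Node 1: (V_1 - 5)/3.9 + (V_1 - 0)/430 + (V_1 - V_3)/51 = 0
  Node 3: (V_3 - 5)/3.3 + (V_3 - 0)/1600 + (V_3 - V_1)/51 = 0
Collecting terms (coefficients in siemens):
  0.2783·V_1 - 0.01961·V_3 = 1.282
  0.3233·V_3 - 0.01961·V_1 = 1.515
Determinant D = (0.2783)(0.3233) - (-0.01961)(-0.01961) = 0.08959
V_1 = [(1.282)(0.3233) - (-0.01961)(1.515)]/D = 4.957 V
V_3 = [(0.2783)(1.515) - (1.282)(-0.01961)]/D = 4.988 V
V_th = V_1 - V_3 = 4.957 - 4.988 = -0.03039 V
Step 2 — R_th: zero the source — replace V1 by a short circuit (node 2 merges into node 0) — and find the resistance seen between A (node 1) and B (node 3).
Reduce the network between node 1 (A) and node 3 (B) by series/parallel combination:
  Rp1 = R1 ‖ R2 (parallel, both between nodes 0 and 1) = 1/(1/3.9 + 1/430) = 3.865 Ω
  Rp2 = R3 ‖ R4 (parallel, both between nodes 0 and 3) = 1/(1/3.3 + 1/1600) = 3.293 Ω
  Rs1 = Rp1 + Rp2 (series, joined only at node 0) = 3.865 + 3.293 = 7.158 Ω
  Rp3 = R5 ‖ Rs1 (parallel, both between nodes 1 and 3) = 1/(1/51 + 1/7.158) = 6.277 Ω
R_th = 6.277 Ω
I_n = V_th/R_th = -0.03039/6.277 = -0.004841 A, and R_n = R_th = 6.277 Ω

Final answer: I_n = -0.004841 A, R_n = 6.277 Ω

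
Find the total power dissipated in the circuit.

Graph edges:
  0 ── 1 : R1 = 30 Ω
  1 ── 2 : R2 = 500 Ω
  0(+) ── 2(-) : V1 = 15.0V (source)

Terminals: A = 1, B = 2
Nodal analysis, taking node 2 as the 0 V reference.
Source V1 fixes V_0 = 15 V.
KCL at each unknown node (sum of currents leaving = 0; resistances in Ω):
  Node 1: (V_1 - 15)/30 + (V_1 - 0)/500 = 0
Collecting terms: 0.03533 × V_1 = 0.5  =>  V_1 = 14.15 V
Power in each resistor, P = (ΔV)²/R:
  P_R1 = (15 - 14.15)²/30 = 0.02403 W
  P_R2 = (14.15 - 0)²/500 = 0.4005 W
P_total = P_R1 + P_R2 = 0.4245 W

Final answer: 0.4245 W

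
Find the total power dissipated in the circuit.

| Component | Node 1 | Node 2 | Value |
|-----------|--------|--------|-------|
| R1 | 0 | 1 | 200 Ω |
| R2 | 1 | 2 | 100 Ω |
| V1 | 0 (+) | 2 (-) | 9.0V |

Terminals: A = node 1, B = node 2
Nodal analysis, taking node 2 as the 0 V reference.
Source V1 fixes V_0 = 9 V.
KCL at each unknown node (sum of currents leaving = 0; resistances in Ω):
  Node 1: (V_1 - 9)/200 + (V_1 - 0)/100 = 0
Collecting terms: 0.015 × V_1 = 0.045  =>  V_1 = 3 V
Power in each resistor, P = (ΔV)²/R:
  P_R1 = (9 - 3)²/200 = 0.18 W
  P_R2 = (3 - 0)²/100 = 0.09 W
P_total = P_R1 + P_R2 = 0.27 W

Final answer: 0.27 W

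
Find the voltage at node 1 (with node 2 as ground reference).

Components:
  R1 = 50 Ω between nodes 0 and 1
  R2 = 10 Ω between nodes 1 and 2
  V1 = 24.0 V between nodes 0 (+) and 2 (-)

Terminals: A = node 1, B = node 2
Nodal analysis, taking node 2 as the 0 V reference.
Source V1 fixes V_0 = 24 V.
KCL at each unknown node (sum of currents leaving = 0; resistances in Ω):
  Node 1: (V_1 - 24)/50 + (V_1 - 0)/10 = 0
Collecting terms: 0.12 × V_1 = 0.48  =>  V_1 = 4 V
The requested potential is V_1 = 4 V.

Final answer: V_1 = 4 V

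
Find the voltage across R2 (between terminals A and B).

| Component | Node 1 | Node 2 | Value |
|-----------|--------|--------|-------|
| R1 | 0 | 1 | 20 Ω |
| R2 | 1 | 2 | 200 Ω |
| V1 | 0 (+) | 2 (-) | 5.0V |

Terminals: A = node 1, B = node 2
R1 and R2 are in series across V1 (node 0 → node 1 → node 2), and the output A–B is taken across R2, so this is a voltage divider.
Series current: I = V1/(R1 + R2) = 5/(20 + 200) = 5/220 = 0.02273 A
V_R2 = I × R2 = V1 × R2/(R1 + R2) = 5 × 200/220 = 4.545 V

Final answer: 4.545 V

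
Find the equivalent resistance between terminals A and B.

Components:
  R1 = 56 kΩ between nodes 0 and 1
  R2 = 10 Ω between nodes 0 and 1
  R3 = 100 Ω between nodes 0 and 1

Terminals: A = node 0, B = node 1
Reduce the network between node 0 (A) and node 1 (B) by series/parallel combination:
  Rp1 = R1 ‖ R2 ‖ R3 (parallel, all between nodes 0 and 1) = 1/(1/56000 + 1/10 + 1/100) = 9.089 Ω
R_eq = 9.089 Ω

Final answer: 9.089 Ω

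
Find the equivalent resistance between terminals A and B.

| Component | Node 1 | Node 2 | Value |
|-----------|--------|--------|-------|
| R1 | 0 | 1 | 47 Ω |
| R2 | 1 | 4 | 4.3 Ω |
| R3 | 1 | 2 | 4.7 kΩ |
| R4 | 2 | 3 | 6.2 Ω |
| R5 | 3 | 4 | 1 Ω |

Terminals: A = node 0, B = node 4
Reduce the network between node 0 (A) and node 4 (B) by series/parallel combination:
  Rs1 = R3 + R4 (series, joined only at node 2) = 4700 + 6.2 = 4706 Ω
  Rs2 = R5 + Rs1 (series, joined only at node 3) = 1 + 4706 = 4707 Ω
  Rp1 = R2 ‖ Rs2 (parallel, both between nodes 1 and 4) = 1/(1/4.3 + 1/4707) = 4.296 Ω
  Rs3 = R1 + Rp1 (series, joined only at node 1) = 47 + 4.296 = 51.3 Ω
R_eq = 51.3 Ω

Final answer: 51.3 Ω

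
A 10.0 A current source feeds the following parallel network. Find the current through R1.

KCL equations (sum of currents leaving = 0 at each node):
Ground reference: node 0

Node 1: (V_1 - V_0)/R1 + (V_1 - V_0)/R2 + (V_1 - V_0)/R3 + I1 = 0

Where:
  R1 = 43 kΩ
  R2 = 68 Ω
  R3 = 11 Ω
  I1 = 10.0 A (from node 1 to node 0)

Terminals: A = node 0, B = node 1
All resistors sit directly between nodes 0 and 1, so they are in parallel and share one voltage V; the full source current 10 A splits among them.
1/R_par = 1/43000 + 1/68 + 1/11 = 0.1056 S  =>  R_par = 9.466 Ω
V = I × R_par = 10 × 9.466 = 94.66 V
I_R1 = V/R1 = 94.66/43000 = 0.002201 A

Final answer: 0.002201 A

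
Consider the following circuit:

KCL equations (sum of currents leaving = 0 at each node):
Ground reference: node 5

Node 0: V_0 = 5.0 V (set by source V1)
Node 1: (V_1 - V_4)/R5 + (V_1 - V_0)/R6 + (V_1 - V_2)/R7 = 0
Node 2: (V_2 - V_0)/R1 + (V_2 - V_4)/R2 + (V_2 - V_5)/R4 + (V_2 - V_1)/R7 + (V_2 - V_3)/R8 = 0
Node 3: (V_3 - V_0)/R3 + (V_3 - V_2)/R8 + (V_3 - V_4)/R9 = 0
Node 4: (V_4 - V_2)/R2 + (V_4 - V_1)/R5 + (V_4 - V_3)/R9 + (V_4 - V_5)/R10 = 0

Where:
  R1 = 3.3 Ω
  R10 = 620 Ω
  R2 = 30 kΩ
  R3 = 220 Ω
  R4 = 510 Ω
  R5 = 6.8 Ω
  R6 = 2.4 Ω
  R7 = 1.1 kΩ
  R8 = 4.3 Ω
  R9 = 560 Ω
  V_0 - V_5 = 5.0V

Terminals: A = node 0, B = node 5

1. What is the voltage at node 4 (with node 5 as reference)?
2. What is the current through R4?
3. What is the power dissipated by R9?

Nodal analysis, taking node 5 as the 0 V reference.
Source V1 fixes V_0 = 5 V.
KCL at each unknown node (sum of currents leaving = 0; resistances in Ω):
  Node 1: (V_1 - V_4)/6.8 + (V_1 - 5)/2.4 + (V_1 - V_2)/1100 = 0
  Node 2: (V_2 - 5)/3.3 + (V_2 - V_4)/30000 + (V_2 - 0)/510 + (V_2 - V_1)/1100 + (V_2 - V_3)/4.3 = 0
  Node 3: (V_3 - 5)/220 + (V_3 - V_2)/4.3 + (V_3 - V_4)/560 = 0
  Node 4: (V_4 - V_2)/30000 + (V_4 - V_1)/6.8 + (V_4 - V_3)/560 + (V_4 - 0)/620 = 0
Collecting terms (coefficients in siemens):
  0.5646·V_1 - 0.0009091·V_2 - 0.1471·V_4 = 2.083
  0.5385·V_2 - 0.0009091·V_1 - 0.2326·V_3 - 0.00003333·V_4 = 1.515
  0.2389·V_3 - 0.2326·V_2 - 0.001786·V_4 = 0.02273
  0.1505·V_4 - 0.1471·V_1 - 0.00003333·V_2 - 0.001786·V_3 = 0
Solving these 4 simultaneous equations (Gaussian elimination) gives:
  V_1 = 4.981 V, V_2 = 4.968 V, V_3 = 4.968 V, V_4 = 4.928 V
Part 1:
  Read off the nodal solution: V_4 = 4.928 V
Part 2:
  I_R4 = (V_2 - V_5)/R4 = (4.968 - 0)/510 = 0.009741 A
  Magnitude: I_R4 = 0.009741 A
Part 3:
  I_R9 = (V_3 - V_4)/R9 = (4.968 - 4.928)/560 = 0.00007301 A
  P_R9 = I_R9² × R9 = (0.00007301)² × 560 = 0.000002985 W

Final answers:
1. V_4 = 4.928 V
2. I_R4 = 0.009741 A
3. P_R9 = 2.985e-06 W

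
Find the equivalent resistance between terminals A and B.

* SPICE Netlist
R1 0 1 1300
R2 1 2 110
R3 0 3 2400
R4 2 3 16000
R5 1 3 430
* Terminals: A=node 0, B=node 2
The network is not a plain series/parallel combination. Inject a 1 A test current into terminal A (node 0) and return it from terminal B (node 2); then R_eq = V_A / (1 A).
Nodal analysis, taking node 2 as the 0 V reference.
Current source I_test pushes 1 A into node 0 and draws it out of node 2.
KCL at each unknown node (sum of currents leaving = 0; resistances in Ω):
  Node 0: (V_0 - V_1)/1300 + (V_0 - V_3)/2400 - 1 = 0
  Node 1: (V_1 - V_0)/1300 + (V_1 - 0)/110 + (V_1 - V_3)/430 = 0
  Node 3: (V_3 - V_0)/2400 + (V_3 - V_1)/430 + (V_3 - 0)/16000 = 0
Collecting terms (coefficients in siemens):
  0.001186·V_0 - 0.0007692·V_1 - 0.0004167·V_3 = 1
  0.01219·V_1 - 0.0007692·V_0 - 0.002326·V_3 = 0
  0.002805·V_3 - 0.0004167·V_0 - 0.002326·V_1 = 0
Solving these 3 simultaneous equations (Gaussian elimination) gives:
  V_0 = 997.1 V, V_1 = 108.4 V, V_3 = 238 V
R_eq = V_0 / 1 A = 997.1 Ω

Final answer: 997.1 Ω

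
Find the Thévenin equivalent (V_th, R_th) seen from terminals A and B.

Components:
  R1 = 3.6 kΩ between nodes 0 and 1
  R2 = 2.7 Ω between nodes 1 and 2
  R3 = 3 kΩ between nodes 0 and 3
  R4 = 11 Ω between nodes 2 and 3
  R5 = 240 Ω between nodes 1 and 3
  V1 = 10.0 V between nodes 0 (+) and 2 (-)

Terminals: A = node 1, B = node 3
Step 1 — V_th is the open-circuit voltage V_A - V_B (nothing connected across the terminals).
Nodal analysis, taking node 2 as the 0 V reference.
Source V1 fixes V_0 = 10 V.
KCL at each unknown node (sum of currents leaving = 0; resistances in Ω):
  Node 1: (V_1 - 10)/3600 + (V_1 - 0)/2.7 + (V_1 - V_3)/240 = 0
  Node 3: (V_3 - 10)/3000 + (V_3 - 0)/11 + (V_3 - V_1)/240 = 0
Collecting terms (coefficients in siemens):
  0.3748·V_1 - 0.004167·V_3 = 0.002778
  0.09541·V_3 - 0.004167·V_1 = 0.003333
Determinant D = (0.3748)(0.09541) - (-0.004167)(-0.004167) = 0.03574
V_1 = [(0.002778)(0.09541) - (-0.004167)(0.003333)]/D = 0.007803 V
V_3 = [(0.3748)(0.003333) - (0.002778)(-0.004167)]/D = 0.03528 V
V_th = V_1 - V_3 = 0.007803 - 0.03528 = -0.02747 V
Step 2 — R_th: zero the source — replace V1 by a short circuit (node 2 merges into node 0) — and find the resistance seen between A (node 1) and B (node 3).
Reduce the network between node 1 (A) and node 3 (B) by series/parallel combination:
  Rp1 = R1 ‖ R2 (parallel, both between nodes 0 and 1) = 1/(1/3600 + 1/2.7) = 2.698 Ω
  Rp2 = R3 ‖ R4 (parallel, both between nodes 0 and 3) = 1/(1/3000 + 1/11) = 10.96 Ω
  Rs1 = Rp1 + Rp2 (series, joined only at node 0) = 2.698 + 10.96 = 13.66 Ω
  Rp3 = R5 ‖ Rs1 (parallel, both between nodes 1 and 3) = 1/(1/240 + 1/13.66) = 12.92 Ω
R_th = 12.92 Ω

Final answer: V_th = -0.02747 V, R_th = 12.92 Ω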